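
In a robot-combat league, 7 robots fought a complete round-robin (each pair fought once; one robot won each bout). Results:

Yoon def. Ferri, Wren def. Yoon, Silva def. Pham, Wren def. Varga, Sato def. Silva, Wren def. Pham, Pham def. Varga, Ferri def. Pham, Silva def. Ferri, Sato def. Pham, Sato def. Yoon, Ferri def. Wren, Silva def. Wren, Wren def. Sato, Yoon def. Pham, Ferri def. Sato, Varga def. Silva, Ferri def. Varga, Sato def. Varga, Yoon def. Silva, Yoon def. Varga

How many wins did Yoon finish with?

Yoon's results: beat Varga, Silva, Pham, Ferri; lost to Sato, Wren.
That is 4 wins.

4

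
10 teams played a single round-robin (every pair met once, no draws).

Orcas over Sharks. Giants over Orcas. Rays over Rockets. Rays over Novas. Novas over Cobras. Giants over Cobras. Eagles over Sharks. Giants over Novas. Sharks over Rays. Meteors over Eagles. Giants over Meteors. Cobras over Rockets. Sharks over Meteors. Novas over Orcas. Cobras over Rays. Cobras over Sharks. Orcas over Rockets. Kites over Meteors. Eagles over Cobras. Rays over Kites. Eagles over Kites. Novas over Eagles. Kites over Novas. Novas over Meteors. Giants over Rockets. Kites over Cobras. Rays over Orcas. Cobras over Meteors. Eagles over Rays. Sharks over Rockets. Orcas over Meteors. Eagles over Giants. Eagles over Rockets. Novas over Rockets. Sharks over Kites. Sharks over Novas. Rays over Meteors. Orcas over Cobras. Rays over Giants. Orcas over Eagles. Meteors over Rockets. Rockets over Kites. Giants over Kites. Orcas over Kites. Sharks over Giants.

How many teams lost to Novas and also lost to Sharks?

Novas beat: Rockets, Meteors, Cobras, Eagles, Orcas.
Sharks beat: Rockets, Meteors, Kites, Giants, Novas, Rays.
Both beat: Rockets, Meteors — 2.

2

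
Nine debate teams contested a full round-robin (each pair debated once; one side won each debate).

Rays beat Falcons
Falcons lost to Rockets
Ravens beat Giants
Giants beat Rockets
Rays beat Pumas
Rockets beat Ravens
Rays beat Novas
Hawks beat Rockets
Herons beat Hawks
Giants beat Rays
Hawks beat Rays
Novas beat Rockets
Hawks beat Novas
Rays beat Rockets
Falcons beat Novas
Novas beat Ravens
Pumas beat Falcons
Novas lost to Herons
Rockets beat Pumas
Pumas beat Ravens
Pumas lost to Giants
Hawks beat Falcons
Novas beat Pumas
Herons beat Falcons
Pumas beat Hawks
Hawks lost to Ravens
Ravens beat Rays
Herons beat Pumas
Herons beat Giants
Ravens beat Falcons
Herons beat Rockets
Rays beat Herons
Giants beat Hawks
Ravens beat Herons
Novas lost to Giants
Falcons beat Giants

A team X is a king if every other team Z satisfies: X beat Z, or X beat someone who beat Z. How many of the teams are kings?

Hawks reaches everyone (king).
Falcons cannot reach Herons in two steps.
Giants reaches everyone (king).
Ravens reaches everyone (king).
Pumas reaches everyone (king).
Rockets reaches everyone (king).
Novas reaches everyone (king).
Herons reaches everyone (king).
Rays reaches everyone (king).
Kings: Hawks, Giants, Ravens, Pumas, Rockets, Novas, Herons, Rays — 8.

8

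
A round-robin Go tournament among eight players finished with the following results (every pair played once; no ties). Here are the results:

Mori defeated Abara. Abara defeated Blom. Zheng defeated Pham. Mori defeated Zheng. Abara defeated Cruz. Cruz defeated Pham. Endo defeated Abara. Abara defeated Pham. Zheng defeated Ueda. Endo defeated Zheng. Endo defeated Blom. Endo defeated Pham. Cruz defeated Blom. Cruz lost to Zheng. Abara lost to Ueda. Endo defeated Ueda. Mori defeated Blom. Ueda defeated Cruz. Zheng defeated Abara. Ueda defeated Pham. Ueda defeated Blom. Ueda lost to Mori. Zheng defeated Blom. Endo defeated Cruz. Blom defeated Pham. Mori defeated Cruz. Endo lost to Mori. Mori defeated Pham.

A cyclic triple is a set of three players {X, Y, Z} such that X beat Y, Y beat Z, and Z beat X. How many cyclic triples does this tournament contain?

Win totals: Mori 7, Abara 3, Ueda 4, Blom 1, Pham 0, Cruz 2, Endo 6, Zheng 5.
A player with w wins dominates both others in C(w,2) triples; summing gives 21 + 3 + 6 + 0 + 0 + 1 + 15 + 10 = 56 transitive triples.
Total triples C(8,3) = 56, so cyclic triples = 56 − 56 = 0.

0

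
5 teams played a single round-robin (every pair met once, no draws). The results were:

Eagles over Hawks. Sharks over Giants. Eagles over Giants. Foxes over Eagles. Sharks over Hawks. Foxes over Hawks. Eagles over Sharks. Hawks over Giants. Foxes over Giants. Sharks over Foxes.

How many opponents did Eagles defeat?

Eagles' results: beat Giants, Hawks, Sharks; lost to Foxes.
That is 3 wins.

3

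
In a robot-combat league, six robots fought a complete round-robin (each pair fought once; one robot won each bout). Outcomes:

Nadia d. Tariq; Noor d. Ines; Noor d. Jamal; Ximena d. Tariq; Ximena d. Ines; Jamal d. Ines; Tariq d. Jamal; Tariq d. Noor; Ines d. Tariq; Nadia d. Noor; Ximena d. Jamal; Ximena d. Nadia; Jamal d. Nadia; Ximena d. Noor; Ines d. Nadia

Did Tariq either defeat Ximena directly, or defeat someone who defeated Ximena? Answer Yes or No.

No

Tariq did not beat Ximena directly.
Tariq beat Noor, Jamal, but each of them lost to Ximena. No two-step path.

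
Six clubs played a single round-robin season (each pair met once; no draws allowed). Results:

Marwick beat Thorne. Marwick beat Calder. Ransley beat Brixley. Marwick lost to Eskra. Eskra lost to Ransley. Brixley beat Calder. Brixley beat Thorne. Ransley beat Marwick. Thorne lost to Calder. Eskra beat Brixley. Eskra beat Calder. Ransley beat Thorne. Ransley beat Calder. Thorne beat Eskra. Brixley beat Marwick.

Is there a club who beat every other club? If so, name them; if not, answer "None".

Ransley has 5 wins out of 5 opponents — a perfect record.

Ransley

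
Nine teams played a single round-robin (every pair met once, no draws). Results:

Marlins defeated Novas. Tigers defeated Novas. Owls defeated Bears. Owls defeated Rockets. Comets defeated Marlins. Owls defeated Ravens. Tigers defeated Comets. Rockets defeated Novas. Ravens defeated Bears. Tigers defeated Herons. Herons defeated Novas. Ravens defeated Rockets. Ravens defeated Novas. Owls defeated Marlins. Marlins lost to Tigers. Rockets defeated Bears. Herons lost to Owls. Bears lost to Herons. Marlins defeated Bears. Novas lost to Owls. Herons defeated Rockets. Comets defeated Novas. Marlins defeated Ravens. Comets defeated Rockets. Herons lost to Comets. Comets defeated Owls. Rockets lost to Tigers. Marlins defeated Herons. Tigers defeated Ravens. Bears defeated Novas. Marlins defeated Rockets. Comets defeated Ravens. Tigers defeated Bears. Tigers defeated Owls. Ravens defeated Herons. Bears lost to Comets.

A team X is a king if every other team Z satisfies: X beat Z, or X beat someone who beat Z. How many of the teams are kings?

Tigers reaches everyone (king).
Rockets cannot reach Tigers, Marlins, Ravens, Owls, Comets, Herons in two steps.
Marlins cannot reach Tigers, Owls, Comets in two steps.
Ravens cannot reach Tigers, Marlins, Owls, Comets in two steps.
Novas cannot reach Tigers, Rockets, Marlins, Ravens, Owls, Bears, Comets, Herons in two steps.
Owls cannot reach Tigers, Comets in two steps.
Bears cannot reach Tigers, Rockets, Marlins, Ravens, Owls, Comets, Herons in two steps.
Comets cannot reach Tigers in two steps.
Herons cannot reach Tigers, Marlins, Ravens, Owls, Comets in two steps.
Kings: Tigers — 1.

1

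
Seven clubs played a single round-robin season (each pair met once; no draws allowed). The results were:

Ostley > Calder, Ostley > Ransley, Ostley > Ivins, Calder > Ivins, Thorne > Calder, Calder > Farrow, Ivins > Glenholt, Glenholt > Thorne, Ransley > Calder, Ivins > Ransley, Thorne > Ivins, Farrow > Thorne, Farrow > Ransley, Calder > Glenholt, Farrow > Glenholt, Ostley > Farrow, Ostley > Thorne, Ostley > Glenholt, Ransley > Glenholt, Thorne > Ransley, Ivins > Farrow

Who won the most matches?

Ostley

Win totals: Ransley 2, Calder 3, Thorne 3, Ostley 6, Ivins 3, Glenholt 1, Farrow 3.
Ostley leads with 6 wins (next highest: 3).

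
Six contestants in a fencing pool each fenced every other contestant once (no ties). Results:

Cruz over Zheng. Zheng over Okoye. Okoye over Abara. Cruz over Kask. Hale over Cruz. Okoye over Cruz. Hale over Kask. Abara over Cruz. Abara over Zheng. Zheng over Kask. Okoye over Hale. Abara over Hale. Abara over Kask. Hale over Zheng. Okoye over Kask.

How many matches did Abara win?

Abara's results: beat Cruz, Kask, Hale, Zheng; lost to Okoye.
That is 4 wins.

4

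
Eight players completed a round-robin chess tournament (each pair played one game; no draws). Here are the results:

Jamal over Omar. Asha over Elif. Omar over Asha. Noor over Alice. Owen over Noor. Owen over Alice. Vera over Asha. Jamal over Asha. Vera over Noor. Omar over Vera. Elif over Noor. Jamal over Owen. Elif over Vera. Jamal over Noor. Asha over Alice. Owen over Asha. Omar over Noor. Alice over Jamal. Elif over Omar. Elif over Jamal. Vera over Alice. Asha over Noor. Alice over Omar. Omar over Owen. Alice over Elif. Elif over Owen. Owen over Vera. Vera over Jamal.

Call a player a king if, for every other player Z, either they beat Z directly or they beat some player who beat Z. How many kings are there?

7

Noor cannot reach Vera, Owen, Asha in two steps.
Vera reaches everyone (king).
Owen reaches everyone (king).
Omar reaches everyone (king).
Jamal reaches everyone (king).
Alice reaches everyone (king).
Elif reaches everyone (king).
Asha reaches everyone (king).
Kings: Vera, Owen, Omar, Jamal, Alice, Elif, Asha — 7.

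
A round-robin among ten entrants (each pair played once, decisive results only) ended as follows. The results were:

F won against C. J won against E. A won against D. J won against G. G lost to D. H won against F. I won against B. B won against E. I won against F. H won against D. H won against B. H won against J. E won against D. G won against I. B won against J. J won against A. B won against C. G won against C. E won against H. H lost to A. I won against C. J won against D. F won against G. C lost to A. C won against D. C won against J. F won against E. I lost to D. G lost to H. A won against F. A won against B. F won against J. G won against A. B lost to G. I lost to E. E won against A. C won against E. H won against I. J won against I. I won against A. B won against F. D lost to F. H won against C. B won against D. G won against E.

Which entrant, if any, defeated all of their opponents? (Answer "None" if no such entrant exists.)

None

Highest win total is H with 7 (out of 9 possible).
H lost to A, E, so no entrant went undefeated.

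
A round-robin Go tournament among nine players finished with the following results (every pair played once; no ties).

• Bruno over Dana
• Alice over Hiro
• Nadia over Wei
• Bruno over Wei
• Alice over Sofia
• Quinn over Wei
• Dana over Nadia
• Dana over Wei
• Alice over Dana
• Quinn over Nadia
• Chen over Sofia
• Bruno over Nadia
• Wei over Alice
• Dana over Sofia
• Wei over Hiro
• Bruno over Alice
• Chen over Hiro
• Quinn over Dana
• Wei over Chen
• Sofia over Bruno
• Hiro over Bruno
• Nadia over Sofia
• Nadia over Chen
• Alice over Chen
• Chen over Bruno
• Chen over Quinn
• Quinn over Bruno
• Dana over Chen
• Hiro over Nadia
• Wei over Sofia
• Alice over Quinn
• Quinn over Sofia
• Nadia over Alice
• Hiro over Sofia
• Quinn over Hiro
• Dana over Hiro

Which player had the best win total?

Win totals: Quinn 6, Bruno 4, Alice 5, Wei 4, Hiro 3, Sofia 1, Dana 5, Chen 4, Nadia 4.
Quinn leads with 6 wins (next highest: 5).

Quinn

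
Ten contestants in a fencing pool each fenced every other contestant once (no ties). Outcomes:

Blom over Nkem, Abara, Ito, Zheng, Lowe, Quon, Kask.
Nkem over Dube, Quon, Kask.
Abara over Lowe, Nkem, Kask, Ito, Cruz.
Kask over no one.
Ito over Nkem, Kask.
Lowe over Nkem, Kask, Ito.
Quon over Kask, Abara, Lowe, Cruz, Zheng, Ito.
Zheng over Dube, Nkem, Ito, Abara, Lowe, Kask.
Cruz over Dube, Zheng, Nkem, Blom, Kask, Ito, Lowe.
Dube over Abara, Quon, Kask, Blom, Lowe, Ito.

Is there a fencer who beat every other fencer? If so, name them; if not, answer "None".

Highest win total is Cruz with 7 (out of 9 possible).
Cruz lost to Abara, Quon, so no fencer went undefeated.

None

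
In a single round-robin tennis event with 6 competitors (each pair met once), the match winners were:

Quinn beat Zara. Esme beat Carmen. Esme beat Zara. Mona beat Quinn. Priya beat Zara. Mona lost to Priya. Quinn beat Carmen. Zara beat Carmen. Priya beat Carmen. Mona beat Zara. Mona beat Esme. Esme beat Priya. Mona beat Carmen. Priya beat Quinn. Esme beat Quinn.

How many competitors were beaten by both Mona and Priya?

3

Mona beat: Quinn, Zara, Carmen, Esme.
Priya beat: Quinn, Mona, Zara, Carmen.
Both beat: Quinn, Zara, Carmen — 3.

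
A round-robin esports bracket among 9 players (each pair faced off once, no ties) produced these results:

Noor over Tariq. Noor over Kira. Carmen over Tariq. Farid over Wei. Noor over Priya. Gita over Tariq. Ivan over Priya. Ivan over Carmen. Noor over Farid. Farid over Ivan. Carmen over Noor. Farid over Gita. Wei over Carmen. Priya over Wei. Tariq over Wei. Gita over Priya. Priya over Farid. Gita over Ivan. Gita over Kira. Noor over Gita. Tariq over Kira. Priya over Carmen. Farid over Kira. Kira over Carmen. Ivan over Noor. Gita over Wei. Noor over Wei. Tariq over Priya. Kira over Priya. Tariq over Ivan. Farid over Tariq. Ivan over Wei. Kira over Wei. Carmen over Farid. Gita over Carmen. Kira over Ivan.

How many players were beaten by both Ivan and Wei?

Ivan beat: Noor, Carmen, Priya, Wei.
Wei beat: Carmen.
Both beat: Carmen — 1.

1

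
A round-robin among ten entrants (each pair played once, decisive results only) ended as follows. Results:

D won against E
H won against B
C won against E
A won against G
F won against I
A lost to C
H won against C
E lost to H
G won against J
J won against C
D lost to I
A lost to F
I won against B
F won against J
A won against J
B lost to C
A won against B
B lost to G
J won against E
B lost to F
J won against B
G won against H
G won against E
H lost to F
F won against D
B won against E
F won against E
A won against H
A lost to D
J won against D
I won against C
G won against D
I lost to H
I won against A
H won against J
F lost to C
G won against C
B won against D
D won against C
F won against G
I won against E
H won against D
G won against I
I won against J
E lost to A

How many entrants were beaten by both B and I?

2

B beat: D, E.
I beat: A, B, C, D, E, J.
Both beat: D, E — 2.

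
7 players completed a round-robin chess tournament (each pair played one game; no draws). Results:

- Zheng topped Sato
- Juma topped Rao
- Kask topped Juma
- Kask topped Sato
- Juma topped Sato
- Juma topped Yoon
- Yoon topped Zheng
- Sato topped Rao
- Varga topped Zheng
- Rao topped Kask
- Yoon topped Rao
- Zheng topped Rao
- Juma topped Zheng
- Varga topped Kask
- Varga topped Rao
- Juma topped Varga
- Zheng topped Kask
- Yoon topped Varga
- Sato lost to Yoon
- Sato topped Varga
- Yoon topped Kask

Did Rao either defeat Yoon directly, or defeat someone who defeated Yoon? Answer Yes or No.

No

Rao did not beat Yoon directly.
Rao beat Kask, but each of them lost to Yoon. No two-step path.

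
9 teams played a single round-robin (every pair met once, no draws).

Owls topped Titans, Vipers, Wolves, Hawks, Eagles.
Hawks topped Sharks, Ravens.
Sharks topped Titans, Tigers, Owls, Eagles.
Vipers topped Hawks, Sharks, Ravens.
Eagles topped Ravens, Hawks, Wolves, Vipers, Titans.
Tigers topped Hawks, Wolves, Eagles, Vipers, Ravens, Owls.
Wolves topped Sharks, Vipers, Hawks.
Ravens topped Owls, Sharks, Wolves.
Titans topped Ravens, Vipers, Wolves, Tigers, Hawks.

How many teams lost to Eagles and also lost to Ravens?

1

Eagles beat: Wolves, Ravens, Hawks, Vipers, Titans.
Ravens beat: Wolves, Sharks, Owls.
Both beat: Wolves — 1.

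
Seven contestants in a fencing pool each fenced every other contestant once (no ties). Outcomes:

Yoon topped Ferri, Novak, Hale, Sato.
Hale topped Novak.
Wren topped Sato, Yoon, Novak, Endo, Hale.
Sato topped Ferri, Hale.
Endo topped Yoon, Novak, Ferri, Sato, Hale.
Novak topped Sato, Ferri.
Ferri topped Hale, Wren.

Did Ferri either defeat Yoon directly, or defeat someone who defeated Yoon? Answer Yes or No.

Ferri did not beat Yoon directly.
Ferri beat Hale, Wren. Of those, Wren beat Yoon.

Yes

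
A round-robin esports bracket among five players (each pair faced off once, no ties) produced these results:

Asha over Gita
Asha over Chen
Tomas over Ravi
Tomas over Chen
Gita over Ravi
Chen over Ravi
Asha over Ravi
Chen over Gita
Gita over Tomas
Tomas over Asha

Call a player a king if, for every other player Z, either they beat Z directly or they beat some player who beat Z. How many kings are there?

3

Tomas reaches everyone (king).
Asha reaches everyone (king).
Chen cannot reach Asha in two steps.
Ravi cannot reach Tomas, Asha, Chen, Gita in two steps.
Gita reaches everyone (king).
Kings: Tomas, Asha, Gita — 3.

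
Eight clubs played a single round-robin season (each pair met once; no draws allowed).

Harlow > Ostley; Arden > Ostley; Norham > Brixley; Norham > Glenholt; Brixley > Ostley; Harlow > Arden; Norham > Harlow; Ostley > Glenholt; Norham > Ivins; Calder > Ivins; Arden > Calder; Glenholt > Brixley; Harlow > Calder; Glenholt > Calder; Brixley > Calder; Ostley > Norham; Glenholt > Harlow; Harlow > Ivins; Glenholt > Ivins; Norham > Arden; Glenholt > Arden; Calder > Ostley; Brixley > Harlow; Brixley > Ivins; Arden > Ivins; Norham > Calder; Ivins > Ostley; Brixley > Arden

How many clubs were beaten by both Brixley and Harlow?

Brixley beat: Arden, Calder, Ivins, Ostley, Harlow.
Harlow beat: Arden, Calder, Ivins, Ostley.
Both beat: Arden, Calder, Ivins, Ostley — 4.

4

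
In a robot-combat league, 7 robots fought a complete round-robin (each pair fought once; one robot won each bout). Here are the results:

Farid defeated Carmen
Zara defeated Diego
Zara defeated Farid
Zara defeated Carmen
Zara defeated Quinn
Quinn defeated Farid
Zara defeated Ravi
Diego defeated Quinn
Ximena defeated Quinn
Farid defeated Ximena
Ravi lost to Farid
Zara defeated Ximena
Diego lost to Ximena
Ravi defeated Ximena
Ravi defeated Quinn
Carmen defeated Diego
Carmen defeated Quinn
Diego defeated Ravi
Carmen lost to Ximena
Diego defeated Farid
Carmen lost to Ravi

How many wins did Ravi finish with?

Ravi's results: beat Carmen, Ximena, Quinn; lost to Zara, Diego, Farid.
That is 3 wins.

3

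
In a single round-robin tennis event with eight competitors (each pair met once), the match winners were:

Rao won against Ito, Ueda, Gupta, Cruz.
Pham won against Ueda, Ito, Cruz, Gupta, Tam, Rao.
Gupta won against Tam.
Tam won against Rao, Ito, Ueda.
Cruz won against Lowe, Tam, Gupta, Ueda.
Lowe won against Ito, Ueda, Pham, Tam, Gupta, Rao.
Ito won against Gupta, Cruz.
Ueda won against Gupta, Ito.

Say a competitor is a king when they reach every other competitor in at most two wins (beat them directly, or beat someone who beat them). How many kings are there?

3

Gupta cannot reach Cruz, Lowe, Pham in two steps.
Ito cannot reach Rao, Pham in two steps.
Cruz reaches everyone (king).
Tam cannot reach Lowe, Pham in two steps.
Ueda cannot reach Lowe, Rao, Pham in two steps.
Lowe reaches everyone (king).
Rao cannot reach Pham in two steps.
Pham reaches everyone (king).
Kings: Cruz, Lowe, Pham — 3.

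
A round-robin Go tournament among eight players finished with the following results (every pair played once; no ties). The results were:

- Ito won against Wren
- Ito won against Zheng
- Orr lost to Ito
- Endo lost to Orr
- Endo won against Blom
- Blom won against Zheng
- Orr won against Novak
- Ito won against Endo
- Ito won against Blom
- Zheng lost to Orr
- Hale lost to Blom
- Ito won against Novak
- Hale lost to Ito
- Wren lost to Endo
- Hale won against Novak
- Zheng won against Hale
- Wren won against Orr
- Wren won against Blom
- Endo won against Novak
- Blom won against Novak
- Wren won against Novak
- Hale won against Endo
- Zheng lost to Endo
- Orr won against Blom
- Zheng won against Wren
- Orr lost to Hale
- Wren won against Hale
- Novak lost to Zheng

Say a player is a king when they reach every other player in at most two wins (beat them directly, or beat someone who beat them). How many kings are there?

Blom cannot reach Ito in two steps.
Zheng cannot reach Ito in two steps.
Orr cannot reach Ito in two steps.
Hale cannot reach Ito in two steps.
Ito reaches everyone (king).
Novak cannot reach Blom, Zheng, Orr, Hale, Ito, Endo, Wren in two steps.
Endo cannot reach Ito in two steps.
Wren cannot reach Ito in two steps.
Kings: Ito — 1.

1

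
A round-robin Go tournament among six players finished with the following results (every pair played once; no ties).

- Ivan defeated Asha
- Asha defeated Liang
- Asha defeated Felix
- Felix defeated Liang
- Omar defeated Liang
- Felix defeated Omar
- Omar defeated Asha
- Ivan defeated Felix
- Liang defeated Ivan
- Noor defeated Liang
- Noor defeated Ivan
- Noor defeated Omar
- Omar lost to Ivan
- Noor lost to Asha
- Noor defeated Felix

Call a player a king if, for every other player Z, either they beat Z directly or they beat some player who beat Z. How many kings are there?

4

Liang cannot reach Noor in two steps.
Noor reaches everyone (king).
Ivan reaches everyone (king).
Omar reaches everyone (king).
Asha reaches everyone (king).
Felix cannot reach Noor in two steps.
Kings: Noor, Ivan, Omar, Asha — 4.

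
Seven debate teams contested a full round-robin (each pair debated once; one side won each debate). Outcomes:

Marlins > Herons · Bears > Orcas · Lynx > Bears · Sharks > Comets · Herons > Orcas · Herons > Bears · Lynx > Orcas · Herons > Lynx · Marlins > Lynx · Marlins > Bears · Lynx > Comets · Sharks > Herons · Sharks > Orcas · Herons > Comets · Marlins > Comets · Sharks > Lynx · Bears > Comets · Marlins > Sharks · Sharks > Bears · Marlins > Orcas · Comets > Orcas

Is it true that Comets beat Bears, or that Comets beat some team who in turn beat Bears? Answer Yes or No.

Comets did not beat Bears directly.
Comets beat Orcas, but each of them lost to Bears. No two-step path.

No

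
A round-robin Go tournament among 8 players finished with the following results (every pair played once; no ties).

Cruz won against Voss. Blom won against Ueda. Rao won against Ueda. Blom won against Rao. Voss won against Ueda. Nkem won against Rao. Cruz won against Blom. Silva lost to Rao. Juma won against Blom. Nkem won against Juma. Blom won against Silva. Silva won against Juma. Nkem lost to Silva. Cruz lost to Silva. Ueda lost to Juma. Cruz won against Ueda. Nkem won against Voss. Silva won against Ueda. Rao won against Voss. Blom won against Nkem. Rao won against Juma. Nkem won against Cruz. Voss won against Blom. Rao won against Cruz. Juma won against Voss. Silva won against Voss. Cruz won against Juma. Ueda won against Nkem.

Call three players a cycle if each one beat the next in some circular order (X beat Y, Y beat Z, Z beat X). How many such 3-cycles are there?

14

Win totals: Rao 5, Nkem 4, Blom 4, Voss 2, Cruz 4, Silva 5, Ueda 1, Juma 3.
A player with w wins dominates both others in C(w,2) triples; summing gives 10 + 6 + 6 + 1 + 6 + 10 + 0 + 3 = 42 transitive triples.
Total triples C(8,3) = 56, so cyclic triples = 56 − 42 = 14.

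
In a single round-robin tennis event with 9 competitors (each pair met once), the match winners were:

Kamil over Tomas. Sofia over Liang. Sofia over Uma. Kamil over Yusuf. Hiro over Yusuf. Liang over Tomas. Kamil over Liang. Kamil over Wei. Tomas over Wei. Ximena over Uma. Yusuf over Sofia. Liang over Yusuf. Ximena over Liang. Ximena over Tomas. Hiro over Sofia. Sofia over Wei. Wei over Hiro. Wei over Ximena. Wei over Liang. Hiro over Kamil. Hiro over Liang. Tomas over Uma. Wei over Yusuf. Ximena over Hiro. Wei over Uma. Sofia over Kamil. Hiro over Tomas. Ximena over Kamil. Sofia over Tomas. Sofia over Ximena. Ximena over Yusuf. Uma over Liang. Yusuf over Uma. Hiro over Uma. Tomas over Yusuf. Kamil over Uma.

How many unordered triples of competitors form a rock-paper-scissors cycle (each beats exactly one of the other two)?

Win totals: Hiro 6, Ximena 6, Sofia 6, Liang 2, Yusuf 2, Kamil 5, Wei 5, Tomas 3, Uma 1.
A competitor with w wins dominates both others in C(w,2) triples; summing gives 15 + 15 + 15 + 1 + 1 + 10 + 10 + 3 + 0 = 70 transitive triples.
Total triples C(9,3) = 84, so cyclic triples = 84 − 70 = 14.

14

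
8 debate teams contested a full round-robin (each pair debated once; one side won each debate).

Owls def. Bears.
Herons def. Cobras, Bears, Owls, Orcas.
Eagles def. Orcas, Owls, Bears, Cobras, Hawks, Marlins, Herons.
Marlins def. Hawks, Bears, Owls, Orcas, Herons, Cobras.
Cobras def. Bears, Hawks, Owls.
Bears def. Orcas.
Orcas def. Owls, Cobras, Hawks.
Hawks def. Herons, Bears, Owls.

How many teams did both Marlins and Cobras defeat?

Marlins beat: Owls, Orcas, Herons, Bears, Cobras, Hawks.
Cobras beat: Owls, Bears, Hawks.
Both beat: Owls, Bears, Hawks — 3.

3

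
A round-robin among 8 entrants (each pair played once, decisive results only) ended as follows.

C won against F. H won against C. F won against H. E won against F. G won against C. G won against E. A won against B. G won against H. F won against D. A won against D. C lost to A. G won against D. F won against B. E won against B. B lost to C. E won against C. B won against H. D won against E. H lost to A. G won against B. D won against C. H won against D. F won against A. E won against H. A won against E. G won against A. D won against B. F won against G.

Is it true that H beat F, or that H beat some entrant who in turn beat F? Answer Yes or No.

H did not beat F directly.
H beat C, D. Of those, C beat F.

Yes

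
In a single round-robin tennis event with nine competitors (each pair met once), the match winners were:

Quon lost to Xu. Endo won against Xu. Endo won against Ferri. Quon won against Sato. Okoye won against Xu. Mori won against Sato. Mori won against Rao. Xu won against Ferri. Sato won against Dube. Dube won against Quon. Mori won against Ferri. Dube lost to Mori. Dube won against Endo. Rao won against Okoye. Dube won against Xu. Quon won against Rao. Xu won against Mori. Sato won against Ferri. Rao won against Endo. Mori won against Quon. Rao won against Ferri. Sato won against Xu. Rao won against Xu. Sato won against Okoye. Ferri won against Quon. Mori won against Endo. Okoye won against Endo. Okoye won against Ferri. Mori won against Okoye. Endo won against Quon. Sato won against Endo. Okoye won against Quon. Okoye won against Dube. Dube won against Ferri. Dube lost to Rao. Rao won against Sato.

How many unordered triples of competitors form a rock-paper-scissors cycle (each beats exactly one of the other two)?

15

Win totals: Rao 6, Mori 7, Sato 5, Xu 3, Ferri 1, Dube 4, Okoye 5, Quon 2, Endo 3.
A competitor with w wins dominates both others in C(w,2) triples; summing gives 15 + 21 + 10 + 3 + 0 + 6 + 10 + 1 + 3 = 69 transitive triples.
Total triples C(9,3) = 84, so cyclic triples = 84 − 69 = 15.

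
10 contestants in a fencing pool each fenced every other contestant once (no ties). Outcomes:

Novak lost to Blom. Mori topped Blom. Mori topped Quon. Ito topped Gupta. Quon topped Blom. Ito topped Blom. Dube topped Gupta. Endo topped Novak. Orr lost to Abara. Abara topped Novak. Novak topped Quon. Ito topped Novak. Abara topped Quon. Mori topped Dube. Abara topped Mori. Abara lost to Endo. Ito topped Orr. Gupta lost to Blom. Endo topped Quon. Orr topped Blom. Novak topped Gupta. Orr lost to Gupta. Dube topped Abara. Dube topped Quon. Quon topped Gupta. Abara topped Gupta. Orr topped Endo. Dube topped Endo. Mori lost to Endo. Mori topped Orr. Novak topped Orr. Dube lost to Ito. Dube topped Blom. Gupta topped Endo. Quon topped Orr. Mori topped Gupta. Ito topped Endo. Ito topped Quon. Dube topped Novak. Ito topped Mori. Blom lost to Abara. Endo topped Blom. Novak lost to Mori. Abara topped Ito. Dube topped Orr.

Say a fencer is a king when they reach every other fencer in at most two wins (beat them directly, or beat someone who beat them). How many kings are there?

4

Ito reaches everyone (king).
Quon cannot reach Ito, Dube, Mori, Abara in two steps.
Dube reaches everyone (king).
Novak cannot reach Ito, Dube, Mori, Abara in two steps.
Mori cannot reach Ito in two steps.
Endo reaches everyone (king).
Orr cannot reach Ito, Dube in two steps.
Abara reaches everyone (king).
Gupta cannot reach Ito, Dube in two steps.
Blom cannot reach Ito, Dube, Mori, Abara in two steps.
Kings: Ito, Dube, Endo, Abara — 4.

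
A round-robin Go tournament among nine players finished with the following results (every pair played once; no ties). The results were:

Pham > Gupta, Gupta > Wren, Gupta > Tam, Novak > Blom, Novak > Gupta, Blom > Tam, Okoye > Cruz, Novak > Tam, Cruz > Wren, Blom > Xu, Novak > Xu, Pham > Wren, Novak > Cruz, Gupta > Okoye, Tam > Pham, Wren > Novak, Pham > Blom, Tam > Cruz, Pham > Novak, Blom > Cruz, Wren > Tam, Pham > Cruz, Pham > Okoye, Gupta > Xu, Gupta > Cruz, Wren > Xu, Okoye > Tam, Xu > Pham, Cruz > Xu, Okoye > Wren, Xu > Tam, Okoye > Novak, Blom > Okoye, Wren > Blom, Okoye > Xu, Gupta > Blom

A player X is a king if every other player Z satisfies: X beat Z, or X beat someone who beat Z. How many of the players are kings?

7

Gupta reaches everyone (king).
Wren reaches everyone (king).
Cruz cannot reach Gupta, Okoye in two steps.
Xu reaches everyone (king).
Pham reaches everyone (king).
Novak reaches everyone (king).
Tam reaches everyone (king).
Blom cannot reach Gupta in two steps.
Okoye reaches everyone (king).
Kings: Gupta, Wren, Xu, Pham, Novak, Tam, Okoye — 7.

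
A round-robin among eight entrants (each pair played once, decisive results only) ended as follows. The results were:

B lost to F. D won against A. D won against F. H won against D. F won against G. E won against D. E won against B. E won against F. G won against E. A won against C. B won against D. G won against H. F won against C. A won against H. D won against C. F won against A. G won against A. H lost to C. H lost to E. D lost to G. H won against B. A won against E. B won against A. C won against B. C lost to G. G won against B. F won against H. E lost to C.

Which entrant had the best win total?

Win totals: A 3, B 2, C 3, D 3, E 4, F 5, G 6, H 2.
G leads with 6 wins (next highest: 5).

G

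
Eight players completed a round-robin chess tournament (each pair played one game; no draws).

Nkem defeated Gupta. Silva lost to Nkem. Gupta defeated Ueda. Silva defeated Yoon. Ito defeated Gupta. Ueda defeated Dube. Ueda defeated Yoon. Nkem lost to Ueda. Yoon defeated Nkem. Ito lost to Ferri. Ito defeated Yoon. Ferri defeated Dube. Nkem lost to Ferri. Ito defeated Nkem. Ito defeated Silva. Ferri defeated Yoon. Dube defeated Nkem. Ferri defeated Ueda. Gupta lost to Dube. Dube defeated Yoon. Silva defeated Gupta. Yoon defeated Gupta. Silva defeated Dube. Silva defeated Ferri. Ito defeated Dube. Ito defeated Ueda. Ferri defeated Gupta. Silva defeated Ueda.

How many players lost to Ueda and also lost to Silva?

2

Ueda beat: Nkem, Yoon, Dube.
Silva beat: Ueda, Gupta, Yoon, Ferri, Dube.
Both beat: Yoon, Dube — 2.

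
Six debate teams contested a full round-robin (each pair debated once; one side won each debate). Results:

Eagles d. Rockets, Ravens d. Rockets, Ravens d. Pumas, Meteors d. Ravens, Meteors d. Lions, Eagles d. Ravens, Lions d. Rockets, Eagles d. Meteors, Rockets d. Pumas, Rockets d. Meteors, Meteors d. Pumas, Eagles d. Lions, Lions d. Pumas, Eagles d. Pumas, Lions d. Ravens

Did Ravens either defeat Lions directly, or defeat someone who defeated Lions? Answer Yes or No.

Ravens did not beat Lions directly.
Ravens beat Pumas, Rockets, but each of them lost to Lions. No two-step path.

No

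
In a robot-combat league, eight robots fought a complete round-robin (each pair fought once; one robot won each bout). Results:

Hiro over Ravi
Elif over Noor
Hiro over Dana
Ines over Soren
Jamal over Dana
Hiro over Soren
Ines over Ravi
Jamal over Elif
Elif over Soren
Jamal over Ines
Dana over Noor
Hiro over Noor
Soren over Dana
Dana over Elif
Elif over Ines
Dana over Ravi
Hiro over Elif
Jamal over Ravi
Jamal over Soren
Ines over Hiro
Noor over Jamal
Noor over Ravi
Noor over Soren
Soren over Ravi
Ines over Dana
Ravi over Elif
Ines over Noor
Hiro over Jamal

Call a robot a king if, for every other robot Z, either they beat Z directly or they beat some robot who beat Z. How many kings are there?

Elif reaches everyone (king).
Dana cannot reach Hiro in two steps.
Ines reaches everyone (king).
Jamal reaches everyone (king).
Hiro reaches everyone (king).
Noor cannot reach Hiro in two steps.
Ravi cannot reach Dana, Jamal, Hiro in two steps.
Soren cannot reach Ines, Jamal, Hiro in two steps.
Kings: Elif, Ines, Jamal, Hiro — 4.

4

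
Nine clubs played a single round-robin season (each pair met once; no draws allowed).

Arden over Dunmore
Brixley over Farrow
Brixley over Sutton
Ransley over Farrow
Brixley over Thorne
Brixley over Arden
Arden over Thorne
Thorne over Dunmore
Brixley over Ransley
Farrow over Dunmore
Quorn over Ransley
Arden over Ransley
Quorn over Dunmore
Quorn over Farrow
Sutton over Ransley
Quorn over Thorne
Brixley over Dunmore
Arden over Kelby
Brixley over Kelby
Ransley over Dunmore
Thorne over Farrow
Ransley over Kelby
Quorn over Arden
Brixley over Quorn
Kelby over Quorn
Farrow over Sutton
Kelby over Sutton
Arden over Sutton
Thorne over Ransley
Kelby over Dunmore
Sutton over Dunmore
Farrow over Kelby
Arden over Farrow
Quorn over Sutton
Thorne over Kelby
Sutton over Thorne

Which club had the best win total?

Win totals: Farrow 3, Kelby 3, Dunmore 0, Brixley 8, Arden 6, Ransley 3, Thorne 4, Sutton 3, Quorn 6.
Brixley leads with 8 wins (next highest: 6).

Brixley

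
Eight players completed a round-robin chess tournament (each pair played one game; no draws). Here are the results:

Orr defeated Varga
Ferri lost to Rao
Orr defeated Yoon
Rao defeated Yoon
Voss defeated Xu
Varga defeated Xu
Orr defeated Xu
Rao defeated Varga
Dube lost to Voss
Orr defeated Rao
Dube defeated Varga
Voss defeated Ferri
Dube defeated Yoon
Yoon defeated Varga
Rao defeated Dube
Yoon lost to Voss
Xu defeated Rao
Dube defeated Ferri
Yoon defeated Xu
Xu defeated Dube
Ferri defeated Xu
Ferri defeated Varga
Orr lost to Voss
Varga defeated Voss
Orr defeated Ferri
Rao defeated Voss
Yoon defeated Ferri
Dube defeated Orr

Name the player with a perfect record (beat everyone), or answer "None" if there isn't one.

None

Highest win total is Voss with 5 (out of 7 possible).
Voss lost to Rao, Varga, so no player went undefeated.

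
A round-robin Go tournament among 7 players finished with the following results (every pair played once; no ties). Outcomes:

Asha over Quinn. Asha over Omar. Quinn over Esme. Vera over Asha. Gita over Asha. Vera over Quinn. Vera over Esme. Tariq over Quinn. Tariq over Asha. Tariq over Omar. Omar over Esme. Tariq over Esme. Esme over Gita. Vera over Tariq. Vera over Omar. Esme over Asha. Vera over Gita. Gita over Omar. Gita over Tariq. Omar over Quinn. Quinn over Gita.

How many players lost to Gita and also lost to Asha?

Gita beat: Omar, Tariq, Asha.
Asha beat: Omar, Quinn.
Both beat: Omar — 1.

1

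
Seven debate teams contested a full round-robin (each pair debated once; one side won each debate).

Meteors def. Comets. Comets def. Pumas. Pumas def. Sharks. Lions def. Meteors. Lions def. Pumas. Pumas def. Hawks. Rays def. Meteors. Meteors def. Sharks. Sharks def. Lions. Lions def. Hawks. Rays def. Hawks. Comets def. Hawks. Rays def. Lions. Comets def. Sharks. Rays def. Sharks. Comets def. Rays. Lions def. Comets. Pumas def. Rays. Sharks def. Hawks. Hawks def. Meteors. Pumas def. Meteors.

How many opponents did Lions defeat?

Lions' results: beat Pumas, Meteors, Hawks, Comets; lost to Sharks, Rays.
That is 4 wins.

4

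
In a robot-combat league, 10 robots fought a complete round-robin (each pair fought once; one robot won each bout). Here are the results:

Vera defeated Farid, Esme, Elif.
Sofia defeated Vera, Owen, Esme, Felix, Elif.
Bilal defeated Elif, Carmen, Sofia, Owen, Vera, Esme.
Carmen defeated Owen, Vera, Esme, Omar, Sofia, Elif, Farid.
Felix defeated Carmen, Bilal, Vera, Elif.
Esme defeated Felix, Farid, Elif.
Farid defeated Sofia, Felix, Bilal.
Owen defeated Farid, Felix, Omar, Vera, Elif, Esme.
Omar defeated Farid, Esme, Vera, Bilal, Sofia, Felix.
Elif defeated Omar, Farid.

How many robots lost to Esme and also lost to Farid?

Esme beat: Elif, Farid, Felix.
Farid beat: Bilal, Felix, Sofia.
Both beat: Felix — 1.

1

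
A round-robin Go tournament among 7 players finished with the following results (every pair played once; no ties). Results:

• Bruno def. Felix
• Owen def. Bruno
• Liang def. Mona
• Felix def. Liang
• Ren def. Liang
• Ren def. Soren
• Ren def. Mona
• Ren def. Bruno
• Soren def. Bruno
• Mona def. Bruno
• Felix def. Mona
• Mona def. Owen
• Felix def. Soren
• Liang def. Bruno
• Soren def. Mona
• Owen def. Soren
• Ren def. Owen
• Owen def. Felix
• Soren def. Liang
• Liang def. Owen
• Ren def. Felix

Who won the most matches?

Ren

Win totals: Liang 3, Soren 3, Bruno 1, Owen 3, Mona 2, Ren 6, Felix 3.
Ren leads with 6 wins (next highest: 3).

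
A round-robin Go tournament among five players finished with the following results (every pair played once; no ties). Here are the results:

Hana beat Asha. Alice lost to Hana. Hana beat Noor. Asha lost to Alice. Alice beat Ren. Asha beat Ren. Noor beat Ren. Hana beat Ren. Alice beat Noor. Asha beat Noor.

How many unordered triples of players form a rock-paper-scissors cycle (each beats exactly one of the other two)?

0

Of the C(5,3) = 10 triples, the cyclic ones are: none.
That is 0.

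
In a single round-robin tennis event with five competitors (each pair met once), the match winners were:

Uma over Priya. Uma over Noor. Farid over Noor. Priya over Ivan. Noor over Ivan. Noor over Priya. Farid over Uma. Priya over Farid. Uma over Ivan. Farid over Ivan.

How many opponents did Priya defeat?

2

Priya's results: beat Farid, Ivan; lost to Uma, Noor.
That is 2 wins.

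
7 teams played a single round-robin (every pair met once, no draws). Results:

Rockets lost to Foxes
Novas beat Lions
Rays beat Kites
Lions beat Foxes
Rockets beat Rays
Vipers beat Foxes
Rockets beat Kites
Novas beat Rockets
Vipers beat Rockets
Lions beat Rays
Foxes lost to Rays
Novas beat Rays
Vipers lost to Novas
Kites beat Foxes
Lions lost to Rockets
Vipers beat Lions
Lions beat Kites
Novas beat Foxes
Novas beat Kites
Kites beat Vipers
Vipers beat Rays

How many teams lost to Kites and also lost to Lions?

1

Kites beat: Vipers, Foxes.
Lions beat: Rays, Foxes, Kites.
Both beat: Foxes — 1.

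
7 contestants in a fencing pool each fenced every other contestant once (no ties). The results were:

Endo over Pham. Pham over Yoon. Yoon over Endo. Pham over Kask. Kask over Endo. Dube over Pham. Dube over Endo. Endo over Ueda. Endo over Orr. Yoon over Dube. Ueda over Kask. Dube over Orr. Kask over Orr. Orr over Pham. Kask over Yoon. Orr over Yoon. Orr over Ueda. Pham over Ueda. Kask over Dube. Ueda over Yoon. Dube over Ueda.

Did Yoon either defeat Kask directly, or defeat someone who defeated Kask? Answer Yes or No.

Yoon did not beat Kask directly.
Yoon beat Dube, Endo, but each of them lost to Kask. No two-step path.

No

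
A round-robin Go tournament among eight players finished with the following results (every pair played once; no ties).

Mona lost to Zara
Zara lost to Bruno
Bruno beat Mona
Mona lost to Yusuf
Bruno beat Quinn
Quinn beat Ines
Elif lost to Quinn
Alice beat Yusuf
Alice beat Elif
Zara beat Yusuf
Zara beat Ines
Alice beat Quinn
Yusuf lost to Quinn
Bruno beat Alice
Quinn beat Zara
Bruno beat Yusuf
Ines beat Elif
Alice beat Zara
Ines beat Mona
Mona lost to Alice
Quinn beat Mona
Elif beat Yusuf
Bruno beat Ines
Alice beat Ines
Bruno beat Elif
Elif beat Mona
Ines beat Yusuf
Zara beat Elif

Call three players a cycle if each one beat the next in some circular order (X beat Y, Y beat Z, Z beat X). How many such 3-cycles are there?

Win totals: Zara 4, Alice 6, Quinn 5, Elif 2, Yusuf 1, Ines 3, Bruno 7, Mona 0.
A player with w wins dominates both others in C(w,2) triples; summing gives 6 + 15 + 10 + 1 + 0 + 3 + 21 + 0 = 56 transitive triples.
Total triples C(8,3) = 56, so cyclic triples = 56 − 56 = 0.

0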